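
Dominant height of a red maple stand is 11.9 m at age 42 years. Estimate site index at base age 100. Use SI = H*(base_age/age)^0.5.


Formula: SI = H_dom * (base_age / age)^0.5
Age ratio = 100 / 42 = 2.38095
sqrt(age_ratio) = 1.54303
SI = 11.9 * 1.54303 = 18.4 m

18.4


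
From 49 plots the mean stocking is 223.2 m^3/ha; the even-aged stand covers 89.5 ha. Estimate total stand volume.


Formula: Total Volume = Mean Volume per ha * Total Area
Total Volume = 223.2 m^3/ha * 89.5 ha
Total Volume = 19976 m^3

19976


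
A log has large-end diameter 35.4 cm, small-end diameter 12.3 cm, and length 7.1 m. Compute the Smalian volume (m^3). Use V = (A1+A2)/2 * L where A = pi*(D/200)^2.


Smalian: V = (A1 + A2)/2 * L,  A = pi*(D/200)^2
A1 = pi*(35.4/200)^2 = 0.098423 m^2
A2 = pi*(12.3/200)^2 = 0.011882 m^2
V = (0.098423+0.011882)/2*7.1 = 0.3916 m^3

0.3916


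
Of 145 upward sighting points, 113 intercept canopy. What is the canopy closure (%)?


Formula: Canopy closure = covered points / total points * 100
Closure = 113 / 145 * 100
Closure = 0.7793 * 100 = 77.9%

77.9


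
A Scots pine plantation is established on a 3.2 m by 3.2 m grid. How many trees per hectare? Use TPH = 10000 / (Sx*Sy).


Formula: TPH = 10000 m^2/ha / (spacing_x * spacing_y)
Area per tree = 3.2 m * 3.2 m = 10.24 m^2
TPH = 10000 / 10.24 = 977 trees/ha

977


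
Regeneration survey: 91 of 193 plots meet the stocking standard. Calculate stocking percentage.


Formula: Stocking % = stocked plots / total plots * 100
Stocking = 91 / 193 * 100
Stocking = 0.4715 * 100 = 47.2%

47.2


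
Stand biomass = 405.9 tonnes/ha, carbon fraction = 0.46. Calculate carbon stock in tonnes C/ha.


Formula: Carbon Stock = Biomass * Carbon Fraction
C = 405.9 t/ha * 0.46
C = 186.7 t C/ha

186.7


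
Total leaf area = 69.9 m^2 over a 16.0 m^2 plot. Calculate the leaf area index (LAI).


Formula: LAI = total leaf area / ground area  (dimensionless)
LAI = 69.9 m^2 / 16.0 m^2
LAI = 4.37

4.37


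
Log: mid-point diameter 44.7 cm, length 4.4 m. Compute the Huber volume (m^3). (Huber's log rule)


Huber: V = Am * L,  Am = pi*(Dm/200)^2
Am = pi*(44.7/200)^2 = 0.15693 m^2
V = 0.15693*4.4 = 0.6905 m^3

0.6905


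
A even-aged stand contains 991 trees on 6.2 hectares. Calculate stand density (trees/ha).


Formula: Stand Density = N_trees / Area_ha
Density = 991 trees / 6.2 ha
Density = 160 trees/ha

160


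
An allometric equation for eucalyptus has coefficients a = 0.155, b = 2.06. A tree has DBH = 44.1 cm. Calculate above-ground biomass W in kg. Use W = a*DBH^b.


Formula: W = a * DBH^b  (allometric power law)
DBH^b = 44.1^2.06 = 2440.8635
W = 0.155 * 2440.8635 = 378.3 kg

378.3


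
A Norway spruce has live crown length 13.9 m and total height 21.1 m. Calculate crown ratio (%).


Formula: Crown Ratio = (Crown Length / Total Height) * 100
CR = (13.9 m / 21.1 m) * 100
CR = 0.6588 * 100 = 65.9%

65.9


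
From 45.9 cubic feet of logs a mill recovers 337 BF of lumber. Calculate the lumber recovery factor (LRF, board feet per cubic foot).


Formula: LRF = Lumber Output (BF) / Log Input (ft^3)
LRF = 337 BF / 45.9 ft^3
LRF = 7.34 BF/ft^3

7.34


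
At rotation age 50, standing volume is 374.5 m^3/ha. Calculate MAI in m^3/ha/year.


Formula: MAI = Total Volume / Stand Age
MAI = 374.5 m^3/ha / 50 years
MAI = 7.49 m^3/ha/year

7.49


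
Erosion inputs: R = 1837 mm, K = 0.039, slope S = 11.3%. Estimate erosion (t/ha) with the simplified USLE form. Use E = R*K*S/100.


Formula: E = R * K * S / 100  (simplified USLE)
R * K = 1837 * 0.039 = 71.643
E = 71.643 * 11.3 / 100 = 8.1 t/ha

8.1


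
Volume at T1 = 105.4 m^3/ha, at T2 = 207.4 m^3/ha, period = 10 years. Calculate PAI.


Formula: PAI = (V_T2 - V_T1) / (T2 - T1)
Volume increment = 207.4 - 105.4 = 102.0 m^3/ha
PAI = 102.0 / 10 = 10.2 m^3/ha/year

10.2


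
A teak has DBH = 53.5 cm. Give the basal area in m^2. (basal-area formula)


Formula: BA = pi * (DBH/2)^2 / 10000  (cm^2 to m^2)
Radius = DBH/2 = 53.5/2 = 26.75 cm
BA = pi * 26.75^2 / 10000
   = 2248.0059 cm^2 / 10000
   = 0.2248 m^2

0.2248


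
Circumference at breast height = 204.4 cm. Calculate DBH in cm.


Formula: DBH = C / pi
DBH = 204.4 / pi
pi = 3.14159...
DBH = 65.1 cm

65.1


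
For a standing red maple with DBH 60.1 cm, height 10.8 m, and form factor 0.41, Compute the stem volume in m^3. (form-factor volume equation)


Formula: V = pi * (DBH/200)^2 * H * ff
Radius = DBH/200 = 60.1/200 = 0.3005 m
Radius^2 = 0.3005^2 = 0.09030025 m^2
V = pi * 0.09030025 * 10.8 * 0.41
V = 1.256 m^3

1.256


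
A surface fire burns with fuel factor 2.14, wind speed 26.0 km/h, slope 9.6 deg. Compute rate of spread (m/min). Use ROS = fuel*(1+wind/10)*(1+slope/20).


Formula: ROS = fuel * (1 + wind/10) * (1 + slope/20)
Wind factor = 1 + 26.0/10 = 3.6
Slope factor = 1 + 9.6/20 = 1.48
ROS = 2.14 * 3.6 * 1.48 = 11.4 m/min

11.4


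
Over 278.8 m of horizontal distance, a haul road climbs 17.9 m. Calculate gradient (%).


Formula: Gradient = rise / run * 100
Gradient = 17.9 / 278.8 * 100 = 6.4%

6.4


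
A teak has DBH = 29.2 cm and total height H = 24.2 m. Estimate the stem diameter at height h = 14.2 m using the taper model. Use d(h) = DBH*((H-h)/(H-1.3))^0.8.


Taper: d(h) = DBH * ((H - h) / (H - 1.3))^0.8
Numerator = H - h = 24.2 - 14.2 = 10.0 m
Denominator = H - 1.3 = 24.2 - 1.3 = 22.9 m
Ratio = 10.0 / 22.9 = 0.43668
d = 29.2 * 0.43668^0.8 = 15.0 cm

15.0


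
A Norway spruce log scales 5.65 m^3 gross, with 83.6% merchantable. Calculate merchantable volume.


Formula: MV = V_total * (merchantable_pct / 100)
Merchantable fraction = 83.6% / 100 = 0.836
MV = 5.65 m^3 * 0.836 = 4.723 m^3

4.723


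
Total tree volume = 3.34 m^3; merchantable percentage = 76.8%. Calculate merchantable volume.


Formula: MV = V_total * (merchantable_pct / 100)
Merchantable fraction = 76.8% / 100 = 0.768
MV = 3.34 m^3 * 0.768 = 2.565 m^3

2.565


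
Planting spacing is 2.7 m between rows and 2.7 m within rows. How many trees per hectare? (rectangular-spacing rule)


Formula: TPH = 10000 m^2/ha / (spacing_x * spacing_y)
Area per tree = 2.7 m * 2.7 m = 7.29 m^2
TPH = 10000 / 7.29 = 1372 trees/ha

1372


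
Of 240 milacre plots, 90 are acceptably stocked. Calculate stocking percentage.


Formula: Stocking % = stocked plots / total plots * 100
Stocking = 90 / 240 * 100
Stocking = 0.375 * 100 = 37.5%

37.5


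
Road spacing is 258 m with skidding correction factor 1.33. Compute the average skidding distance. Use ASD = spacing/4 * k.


Formula: ASD = (spacing / 4) * correction
Uncorrected distance = spacing / 4 = 258 / 4 = 64.5 m
ASD = 64.5 * 1.33 = 86 m

86


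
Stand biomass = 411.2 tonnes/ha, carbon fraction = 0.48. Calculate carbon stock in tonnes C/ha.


Formula: Carbon Stock = Biomass * Carbon Fraction
C = 411.2 t/ha * 0.48
C = 197.4 t C/ha

197.4


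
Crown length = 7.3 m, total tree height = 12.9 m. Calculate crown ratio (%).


Formula: Crown Ratio = (Crown Length / Total Height) * 100
CR = (7.3 m / 12.9 m) * 100
CR = 0.5659 * 100 = 56.6%

56.6


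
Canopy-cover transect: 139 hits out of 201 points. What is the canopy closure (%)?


Formula: Canopy closure = covered points / total points * 100
Closure = 139 / 201 * 100
Closure = 0.6915 * 100 = 69.2%

69.2


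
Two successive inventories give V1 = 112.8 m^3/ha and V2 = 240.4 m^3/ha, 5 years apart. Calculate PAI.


Formula: PAI = (V_T2 - V_T1) / (T2 - T1)
Volume increment = 240.4 - 112.8 = 127.6 m^3/ha
PAI = 127.6 / 5 = 25.52 m^3/ha/year

25.52


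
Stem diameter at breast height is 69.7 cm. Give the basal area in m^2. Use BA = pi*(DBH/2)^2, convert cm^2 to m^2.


Formula: BA = pi * (DBH/2)^2 / 10000  (cm^2 to m^2)
Radius = DBH/2 = 69.7/2 = 34.85 cm
BA = pi * 34.85^2 / 10000
   = 3815.535 cm^2 / 10000
   = 0.3816 m^2

0.3816


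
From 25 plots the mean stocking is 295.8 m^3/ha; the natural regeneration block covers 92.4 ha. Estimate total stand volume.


Formula: Total Volume = Mean Volume per ha * Total Area
Total Volume = 295.8 m^3/ha * 92.4 ha
Total Volume = 27332 m^3

27332


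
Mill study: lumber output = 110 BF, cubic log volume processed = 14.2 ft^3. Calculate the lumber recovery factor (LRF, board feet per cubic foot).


Formula: LRF = Lumber Output (BF) / Log Input (ft^3)
LRF = 110 BF / 14.2 ft^3
LRF = 7.75 BF/ft^3

7.75


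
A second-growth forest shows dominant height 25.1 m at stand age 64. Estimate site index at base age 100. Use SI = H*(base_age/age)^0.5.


Formula: SI = H_dom * (base_age / age)^0.5
Age ratio = 100 / 64 = 1.5625
sqrt(age_ratio) = 1.25
SI = 25.1 * 1.25 = 31.4 m

31.4


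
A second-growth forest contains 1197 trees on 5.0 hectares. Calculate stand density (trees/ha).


Formula: Stand Density = N_trees / Area_ha
Density = 1197 trees / 5.0 ha
Density = 239 trees/ha

239


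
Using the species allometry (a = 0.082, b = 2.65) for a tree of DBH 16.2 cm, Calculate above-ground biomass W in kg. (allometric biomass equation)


Formula: W = a * DBH^b  (allometric power law)
DBH^b = 16.2^2.65 = 1604.0385
W = 0.082 * 1604.0385 = 131.5 kg

131.5


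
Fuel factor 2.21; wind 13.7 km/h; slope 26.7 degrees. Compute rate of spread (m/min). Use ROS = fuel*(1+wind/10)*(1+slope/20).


Formula: ROS = fuel * (1 + wind/10) * (1 + slope/20)
Wind factor = 1 + 13.7/10 = 2.37
Slope factor = 1 + 26.7/20 = 2.335
ROS = 2.21 * 2.37 * 2.335 = 12.23 m/min

12.23


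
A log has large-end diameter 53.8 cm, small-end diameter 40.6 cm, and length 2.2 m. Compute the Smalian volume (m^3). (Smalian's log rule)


Smalian: V = (A1 + A2)/2 * L,  A = pi*(D/200)^2
A1 = pi*(53.8/200)^2 = 0.227329 m^2
A2 = pi*(40.6/200)^2 = 0.129462 m^2
V = (0.227329+0.129462)/2*2.2 = 0.3925 m^3

0.3925


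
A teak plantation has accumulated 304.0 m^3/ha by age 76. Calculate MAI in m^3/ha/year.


Formula: MAI = Total Volume / Stand Age
MAI = 304.0 m^3/ha / 76 years
MAI = 4.0 m^3/ha/year

4.0


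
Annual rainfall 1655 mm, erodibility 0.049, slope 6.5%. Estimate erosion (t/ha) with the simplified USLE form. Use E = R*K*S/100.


Formula: E = R * K * S / 100  (simplified USLE)
R * K = 1655 * 0.049 = 81.095
E = 81.095 * 6.5 / 100 = 5.27 t/ha

5.27


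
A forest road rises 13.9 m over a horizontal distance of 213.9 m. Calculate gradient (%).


Formula: Gradient = rise / run * 100
Gradient = 13.9 / 213.9 * 100 = 6.5%

6.5


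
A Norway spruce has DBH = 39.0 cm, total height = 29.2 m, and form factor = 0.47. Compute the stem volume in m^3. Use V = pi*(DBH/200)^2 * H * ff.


Formula: V = pi * (DBH/200)^2 * H * ff
Radius = DBH/200 = 39.0/200 = 0.195 m
Radius^2 = 0.195^2 = 0.038025 m^2
V = pi * 0.038025 * 29.2 * 0.47
V = 1.639 m^3

1.639


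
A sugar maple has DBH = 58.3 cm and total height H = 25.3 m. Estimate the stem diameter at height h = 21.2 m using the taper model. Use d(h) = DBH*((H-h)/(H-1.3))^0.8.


Taper: d(h) = DBH * ((H - h) / (H - 1.3))^0.8
Numerator = H - h = 25.3 - 21.2 = 4.1 m
Denominator = H - 1.3 = 25.3 - 1.3 = 24.0 m
Ratio = 4.1 / 24.0 = 0.17083
d = 58.3 * 0.17083^0.8 = 14.2 cm

14.2


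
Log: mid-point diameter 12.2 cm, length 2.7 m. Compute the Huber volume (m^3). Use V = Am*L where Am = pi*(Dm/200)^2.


Huber: V = Am * L,  Am = pi*(Dm/200)^2
Am = pi*(12.2/200)^2 = 0.01169 m^2
V = 0.01169*2.7 = 0.0316 m^3

0.0316


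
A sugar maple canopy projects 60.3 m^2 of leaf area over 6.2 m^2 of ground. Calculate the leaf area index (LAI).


Formula: LAI = total leaf area / ground area  (dimensionless)
LAI = 60.3 m^2 / 6.2 m^2
LAI = 9.73

9.73


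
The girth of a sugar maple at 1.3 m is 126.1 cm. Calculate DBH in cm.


Formula: DBH = C / pi
DBH = 126.1 / pi
pi = 3.14159...
DBH = 40.1 cm

40.1


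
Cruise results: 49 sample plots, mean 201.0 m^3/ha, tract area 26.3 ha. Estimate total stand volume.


Formula: Total Volume = Mean Volume per ha * Total Area
Total Volume = 201.0 m^3/ha * 26.3 ha
Total Volume = 5286 m^3

5286


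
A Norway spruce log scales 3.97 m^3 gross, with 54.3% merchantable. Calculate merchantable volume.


Formula: MV = V_total * (merchantable_pct / 100)
Merchantable fraction = 54.3% / 100 = 0.543
MV = 3.97 m^3 * 0.543 = 2.156 m^3

2.156


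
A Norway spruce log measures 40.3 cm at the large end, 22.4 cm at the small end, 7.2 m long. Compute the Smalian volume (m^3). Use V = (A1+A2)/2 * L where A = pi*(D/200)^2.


Smalian: V = (A1 + A2)/2 * L,  A = pi*(D/200)^2
A1 = pi*(40.3/200)^2 = 0.127556 m^2
A2 = pi*(22.4/200)^2 = 0.039408 m^2
V = (0.127556+0.039408)/2*7.2 = 0.6011 m^3

0.6011


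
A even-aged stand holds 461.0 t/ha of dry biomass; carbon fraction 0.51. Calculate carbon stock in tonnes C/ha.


Formula: Carbon Stock = Biomass * Carbon Fraction
C = 461.0 t/ha * 0.51
C = 235.1 t C/ha

235.1


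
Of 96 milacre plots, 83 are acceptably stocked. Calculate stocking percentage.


Formula: Stocking % = stocked plots / total plots * 100
Stocking = 83 / 96 * 100
Stocking = 0.8646 * 100 = 86.5%

86.5


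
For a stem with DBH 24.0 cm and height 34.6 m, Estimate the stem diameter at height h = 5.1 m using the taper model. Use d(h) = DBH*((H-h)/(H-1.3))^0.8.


Taper: d(h) = DBH * ((H - h) / (H - 1.3))^0.8
Numerator = H - h = 34.6 - 5.1 = 29.5 m
Denominator = H - 1.3 = 34.6 - 1.3 = 33.3 m
Ratio = 29.5 / 33.3 = 0.88589
d = 24.0 * 0.88589^0.8 = 21.8 cm

21.8


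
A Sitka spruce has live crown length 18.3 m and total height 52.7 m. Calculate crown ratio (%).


Formula: Crown Ratio = (Crown Length / Total Height) * 100
CR = (18.3 m / 52.7 m) * 100
CR = 0.3472 * 100 = 34.7%

34.7


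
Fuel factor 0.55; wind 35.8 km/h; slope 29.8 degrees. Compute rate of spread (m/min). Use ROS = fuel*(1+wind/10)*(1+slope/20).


Formula: ROS = fuel * (1 + wind/10) * (1 + slope/20)
Wind factor = 1 + 35.8/10 = 4.58
Slope factor = 1 + 29.8/20 = 2.49
ROS = 0.55 * 4.58 * 2.49 = 6.27 m/min

6.27


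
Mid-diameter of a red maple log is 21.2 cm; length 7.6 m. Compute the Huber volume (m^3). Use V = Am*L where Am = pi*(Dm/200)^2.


Huber: V = Am * L,  Am = pi*(Dm/200)^2
Am = pi*(21.2/200)^2 = 0.035299 m^2
V = 0.035299*7.6 = 0.2683 m^3

0.2683


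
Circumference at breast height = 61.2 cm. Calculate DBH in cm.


Formula: DBH = C / pi
DBH = 61.2 / pi
pi = 3.14159...
DBH = 19.5 cm

19.5


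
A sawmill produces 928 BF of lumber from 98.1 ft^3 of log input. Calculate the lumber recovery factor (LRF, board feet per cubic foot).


Formula: LRF = Lumber Output (BF) / Log Input (ft^3)
LRF = 928 BF / 98.1 ft^3
LRF = 9.46 BF/ft^3

9.46


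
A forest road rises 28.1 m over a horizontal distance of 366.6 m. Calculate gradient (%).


Formula: Gradient = rise / run * 100
Gradient = 28.1 / 366.6 * 100 = 7.7%

7.7


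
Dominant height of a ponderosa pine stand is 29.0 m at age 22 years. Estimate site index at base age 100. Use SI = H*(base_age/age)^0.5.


Formula: SI = H_dom * (base_age / age)^0.5
Age ratio = 100 / 22 = 4.54545
sqrt(age_ratio) = 2.13201
SI = 29.0 * 2.13201 = 61.8 m

61.8


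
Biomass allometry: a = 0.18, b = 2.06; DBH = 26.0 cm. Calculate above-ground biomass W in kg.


Formula: W = a * DBH^b  (allometric power law)
DBH^b = 26.0^2.06 = 821.9494
W = 0.18 * 821.9494 = 148.0 kg

148.0


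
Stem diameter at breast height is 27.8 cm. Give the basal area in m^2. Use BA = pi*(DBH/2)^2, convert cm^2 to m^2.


Formula: BA = pi * (DBH/2)^2 / 10000  (cm^2 to m^2)
Radius = DBH/2 = 27.8/2 = 13.9 cm
BA = pi * 13.9^2 / 10000
   = 606.9871 cm^2 / 10000
   = 0.0607 m^2

0.0607


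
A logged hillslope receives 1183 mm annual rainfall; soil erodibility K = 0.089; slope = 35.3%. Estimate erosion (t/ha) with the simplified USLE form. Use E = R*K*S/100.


Formula: E = R * K * S / 100  (simplified USLE)
R * K = 1183 * 0.089 = 105.287
E = 105.287 * 35.3 / 100 = 37.17 t/ha

37.17


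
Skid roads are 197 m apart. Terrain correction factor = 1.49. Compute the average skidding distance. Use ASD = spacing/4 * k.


Formula: ASD = (spacing / 4) * correction
Uncorrected distance = spacing / 4 = 197 / 4 = 49.25 m
ASD = 49.25 * 1.49 = 73 m

73


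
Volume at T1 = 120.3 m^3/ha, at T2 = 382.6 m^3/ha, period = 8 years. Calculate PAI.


Formula: PAI = (V_T2 - V_T1) / (T2 - T1)
Volume increment = 382.6 - 120.3 = 262.3 m^3/ha
PAI = 262.3 / 8 = 32.79 m^3/ha/year

32.79


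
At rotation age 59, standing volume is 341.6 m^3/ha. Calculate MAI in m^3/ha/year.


Formula: MAI = Total Volume / Stand Age
MAI = 341.6 m^3/ha / 59 years
MAI = 5.79 m^3/ha/year

5.79


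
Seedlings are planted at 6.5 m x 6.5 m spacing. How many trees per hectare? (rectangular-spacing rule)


Formula: TPH = 10000 m^2/ha / (spacing_x * spacing_y)
Area per tree = 6.5 m * 6.5 m = 42.25 m^2
TPH = 10000 / 42.25 = 237 trees/ha

237


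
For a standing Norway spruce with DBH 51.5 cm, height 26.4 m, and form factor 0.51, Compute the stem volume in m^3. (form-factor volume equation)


Formula: V = pi * (DBH/200)^2 * H * ff
Radius = DBH/200 = 51.5/200 = 0.2575 m
Radius^2 = 0.2575^2 = 0.06630625 m^2
V = pi * 0.06630625 * 26.4 * 0.51
V = 2.805 m^3

2.805


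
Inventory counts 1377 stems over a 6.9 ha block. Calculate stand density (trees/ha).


Formula: Stand Density = N_trees / Area_ha
Density = 1377 trees / 6.9 ha
Density = 200 trees/ha

200


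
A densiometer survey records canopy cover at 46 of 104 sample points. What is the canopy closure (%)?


Formula: Canopy closure = covered points / total points * 100
Closure = 46 / 104 * 100
Closure = 0.4423 * 100 = 44.2%

44.2


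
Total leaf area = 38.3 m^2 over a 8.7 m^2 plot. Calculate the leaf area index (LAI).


Formula: LAI = total leaf area / ground area  (dimensionless)
LAI = 38.3 m^2 / 8.7 m^2
LAI = 4.4

4.4


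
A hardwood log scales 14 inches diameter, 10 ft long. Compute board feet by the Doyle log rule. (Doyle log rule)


Doyle: BF = (D - 4)^2 * L / 16
Adjusted diameter = 14 - 4 = 10 in
(D-4)^2 = 10^2 = 100
BF = 100 * 10 / 16 = 63 BF

63


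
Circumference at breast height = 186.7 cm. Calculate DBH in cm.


Formula: DBH = C / pi
DBH = 186.7 / pi
pi = 3.14159...
DBH = 59.4 cm

59.4


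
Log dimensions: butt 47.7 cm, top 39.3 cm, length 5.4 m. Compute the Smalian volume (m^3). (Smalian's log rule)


Smalian: V = (A1 + A2)/2 * L,  A = pi*(D/200)^2
A1 = pi*(47.7/200)^2 = 0.178701 m^2
A2 = pi*(39.3/200)^2 = 0.121304 m^2
V = (0.178701+0.121304)/2*5.4 = 0.81 m^3

0.81


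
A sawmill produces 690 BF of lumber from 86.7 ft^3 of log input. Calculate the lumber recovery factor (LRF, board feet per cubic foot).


Formula: LRF = Lumber Output (BF) / Log Input (ft^3)
LRF = 690 BF / 86.7 ft^3
LRF = 7.96 BF/ft^3

7.96


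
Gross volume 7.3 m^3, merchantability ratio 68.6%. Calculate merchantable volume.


Formula: MV = V_total * (merchantable_pct / 100)
Merchantable fraction = 68.6% / 100 = 0.686
MV = 7.3 m^3 * 0.686 = 5.008 m^3

5.008


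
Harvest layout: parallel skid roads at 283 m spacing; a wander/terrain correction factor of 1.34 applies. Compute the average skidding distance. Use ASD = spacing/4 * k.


Formula: ASD = (spacing / 4) * correction
Uncorrected distance = spacing / 4 = 283 / 4 = 70.75 m
ASD = 70.75 * 1.34 = 95 m

95


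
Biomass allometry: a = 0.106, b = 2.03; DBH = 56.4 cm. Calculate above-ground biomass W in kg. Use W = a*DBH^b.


Formula: W = a * DBH^b  (allometric power law)
DBH^b = 56.4^2.03 = 3590.0176
W = 0.106 * 3590.0176 = 380.5 kg

380.5


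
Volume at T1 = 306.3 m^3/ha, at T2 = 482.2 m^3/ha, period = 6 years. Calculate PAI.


Formula: PAI = (V_T2 - V_T1) / (T2 - T1)
Volume increment = 482.2 - 306.3 = 175.9 m^3/ha
PAI = 175.9 / 6 = 29.32 m^3/ha/year

29.32


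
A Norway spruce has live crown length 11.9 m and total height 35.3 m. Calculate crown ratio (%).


Formula: Crown Ratio = (Crown Length / Total Height) * 100
CR = (11.9 m / 35.3 m) * 100
CR = 0.3371 * 100 = 33.7%

33.7


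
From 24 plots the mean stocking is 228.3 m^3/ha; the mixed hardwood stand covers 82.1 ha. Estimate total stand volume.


Formula: Total Volume = Mean Volume per ha * Total Area
Total Volume = 228.3 m^3/ha * 82.1 ha
Total Volume = 18743 m^3

18743


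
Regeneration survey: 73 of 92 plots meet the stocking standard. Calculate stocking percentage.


Formula: Stocking % = stocked plots / total plots * 100
Stocking = 73 / 92 * 100
Stocking = 0.7935 * 100 = 79.3%

79.3


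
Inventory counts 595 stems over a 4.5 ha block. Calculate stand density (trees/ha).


Formula: Stand Density = N_trees / Area_ha
Density = 595 trees / 4.5 ha
Density = 132 trees/ha

132


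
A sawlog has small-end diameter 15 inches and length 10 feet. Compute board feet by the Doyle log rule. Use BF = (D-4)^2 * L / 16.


Doyle: BF = (D - 4)^2 * L / 16
Adjusted diameter = 15 - 4 = 11 in
(D-4)^2 = 11^2 = 121
BF = 121 * 10 / 16 = 76 BF

76


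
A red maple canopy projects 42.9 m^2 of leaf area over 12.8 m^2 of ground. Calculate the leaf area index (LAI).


Formula: LAI = total leaf area / ground area  (dimensionless)
LAI = 42.9 m^2 / 12.8 m^2
LAI = 3.35

3.35


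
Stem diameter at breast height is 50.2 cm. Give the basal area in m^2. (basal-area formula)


Formula: BA = pi * (DBH/2)^2 / 10000  (cm^2 to m^2)
Radius = DBH/2 = 50.2/2 = 25.1 cm
BA = pi * 25.1^2 / 10000
   = 1979.2348 cm^2 / 10000
   = 0.1979 m^2

0.1979


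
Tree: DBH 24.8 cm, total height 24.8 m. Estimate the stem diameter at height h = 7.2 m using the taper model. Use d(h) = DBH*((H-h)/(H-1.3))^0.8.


Taper: d(h) = DBH * ((H - h) / (H - 1.3))^0.8
Numerator = H - h = 24.8 - 7.2 = 17.6 m
Denominator = H - 1.3 = 24.8 - 1.3 = 23.5 m
Ratio = 17.6 / 23.5 = 0.74894
d = 24.8 * 0.74894^0.8 = 19.7 cm

19.7


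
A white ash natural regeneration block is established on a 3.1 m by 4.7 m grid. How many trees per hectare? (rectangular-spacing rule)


Formula: TPH = 10000 m^2/ha / (spacing_x * spacing_y)
Area per tree = 3.1 m * 4.7 m = 14.57 m^2
TPH = 10000 / 14.57 = 686 trees/ha

686


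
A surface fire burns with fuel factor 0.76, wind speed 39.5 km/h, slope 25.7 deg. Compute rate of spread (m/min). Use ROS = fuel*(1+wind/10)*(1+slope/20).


Formula: ROS = fuel * (1 + wind/10) * (1 + slope/20)
Wind factor = 1 + 39.5/10 = 4.95
Slope factor = 1 + 25.7/20 = 2.285
ROS = 0.76 * 4.95 * 2.285 = 8.6 m/min

8.6


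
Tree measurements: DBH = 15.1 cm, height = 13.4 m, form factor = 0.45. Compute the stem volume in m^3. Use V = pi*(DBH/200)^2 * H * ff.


Formula: V = pi * (DBH/200)^2 * H * ff
Radius = DBH/200 = 15.1/200 = 0.0755 m
Radius^2 = 0.0755^2 = 0.00570025 m^2
V = pi * 0.00570025 * 13.4 * 0.45
V = 0.108 m^3

0.108


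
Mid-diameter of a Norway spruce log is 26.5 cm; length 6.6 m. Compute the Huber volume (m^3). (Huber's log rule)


Huber: V = Am * L,  Am = pi*(Dm/200)^2
Am = pi*(26.5/200)^2 = 0.055155 m^2
V = 0.055155*6.6 = 0.364 m^3

0.364


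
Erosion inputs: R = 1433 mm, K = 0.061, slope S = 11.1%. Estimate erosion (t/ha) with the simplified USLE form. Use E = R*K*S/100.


Formula: E = R * K * S / 100  (simplified USLE)
R * K = 1433 * 0.061 = 87.413
E = 87.413 * 11.1 / 100 = 9.7 t/ha

9.7


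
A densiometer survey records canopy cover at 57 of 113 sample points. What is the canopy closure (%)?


Formula: Canopy closure = covered points / total points * 100
Closure = 57 / 113 * 100
Closure = 0.5044 * 100 = 50.4%

50.4


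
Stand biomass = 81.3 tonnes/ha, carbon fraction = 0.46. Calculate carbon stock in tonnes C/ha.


Formula: Carbon Stock = Biomass * Carbon Fraction
C = 81.3 t/ha * 0.46
C = 37.4 t C/ha

37.4


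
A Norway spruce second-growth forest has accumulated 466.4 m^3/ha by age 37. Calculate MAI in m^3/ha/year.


Formula: MAI = Total Volume / Stand Age
MAI = 466.4 m^3/ha / 37 years
MAI = 12.61 m^3/ha/year

12.61


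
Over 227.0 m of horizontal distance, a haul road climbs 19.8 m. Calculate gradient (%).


Formula: Gradient = rise / run * 100
Gradient = 19.8 / 227.0 * 100 = 8.7%

8.7


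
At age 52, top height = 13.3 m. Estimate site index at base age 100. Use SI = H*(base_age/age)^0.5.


Formula: SI = H_dom * (base_age / age)^0.5
Age ratio = 100 / 52 = 1.92308
sqrt(age_ratio) = 1.38675
SI = 13.3 * 1.38675 = 18.4 m

18.4


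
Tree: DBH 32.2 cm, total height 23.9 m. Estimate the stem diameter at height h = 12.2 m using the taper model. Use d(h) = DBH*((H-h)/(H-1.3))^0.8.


Taper: d(h) = DBH * ((H - h) / (H - 1.3))^0.8
Numerator = H - h = 23.9 - 12.2 = 11.7 m
Denominator = H - 1.3 = 23.9 - 1.3 = 22.6 m
Ratio = 11.7 / 22.6 = 0.5177
d = 32.2 * 0.5177^0.8 = 19.0 cm

19.0


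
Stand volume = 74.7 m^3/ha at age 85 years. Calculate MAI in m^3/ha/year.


Formula: MAI = Total Volume / Stand Age
MAI = 74.7 m^3/ha / 85 years
MAI = 0.88 m^3/ha/year

0.88


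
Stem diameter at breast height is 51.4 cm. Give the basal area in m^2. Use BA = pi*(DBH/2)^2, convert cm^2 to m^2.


Formula: BA = pi * (DBH/2)^2 / 10000  (cm^2 to m^2)
Radius = DBH/2 = 51.4/2 = 25.7 cm
BA = pi * 25.7^2 / 10000
   = 2074.9905 cm^2 / 10000
   = 0.2075 m^2

0.2075


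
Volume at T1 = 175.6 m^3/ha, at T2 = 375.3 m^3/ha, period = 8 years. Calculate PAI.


Formula: PAI = (V_T2 - V_T1) / (T2 - T1)
Volume increment = 375.3 - 175.6 = 199.7 m^3/ha
PAI = 199.7 / 8 = 24.96 m^3/ha/year

24.96


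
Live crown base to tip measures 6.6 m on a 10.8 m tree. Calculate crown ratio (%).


Formula: Crown Ratio = (Crown Length / Total Height) * 100
CR = (6.6 m / 10.8 m) * 100
CR = 0.6111 * 100 = 61.1%

61.1


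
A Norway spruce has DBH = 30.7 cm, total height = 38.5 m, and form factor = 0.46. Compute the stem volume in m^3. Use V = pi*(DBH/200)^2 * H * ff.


Formula: V = pi * (DBH/200)^2 * H * ff
Radius = DBH/200 = 30.7/200 = 0.1535 m
Radius^2 = 0.1535^2 = 0.02356225 m^2
V = pi * 0.02356225 * 38.5 * 0.46
V = 1.311 m^3

1.311


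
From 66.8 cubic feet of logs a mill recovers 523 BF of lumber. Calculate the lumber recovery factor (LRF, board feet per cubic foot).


Formula: LRF = Lumber Output (BF) / Log Input (ft^3)
LRF = 523 BF / 66.8 ft^3
LRF = 7.83 BF/ft^3

7.83


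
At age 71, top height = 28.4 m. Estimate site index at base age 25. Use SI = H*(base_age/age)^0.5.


Formula: SI = H_dom * (base_age / age)^0.5
Age ratio = 25 / 71 = 0.35211
sqrt(age_ratio) = 0.59339
SI = 28.4 * 0.59339 = 16.9 m

16.9


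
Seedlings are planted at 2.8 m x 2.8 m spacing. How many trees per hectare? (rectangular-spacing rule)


Formula: TPH = 10000 m^2/ha / (spacing_x * spacing_y)
Area per tree = 2.8 m * 2.8 m = 7.84 m^2
TPH = 10000 / 7.84 = 1276 trees/ha

1276


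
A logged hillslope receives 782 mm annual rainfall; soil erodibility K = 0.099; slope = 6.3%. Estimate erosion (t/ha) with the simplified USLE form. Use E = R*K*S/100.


Formula: E = R * K * S / 100  (simplified USLE)
R * K = 782 * 0.099 = 77.418
E = 77.418 * 6.3 / 100 = 4.88 t/ha

4.88


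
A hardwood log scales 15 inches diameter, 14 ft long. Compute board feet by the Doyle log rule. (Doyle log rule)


Doyle: BF = (D - 4)^2 * L / 16
Adjusted diameter = 15 - 4 = 11 in
(D-4)^2 = 11^2 = 121
BF = 121 * 14 / 16 = 106 BF

106


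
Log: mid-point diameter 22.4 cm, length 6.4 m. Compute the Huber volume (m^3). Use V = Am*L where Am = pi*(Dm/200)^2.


Huber: V = Am * L,  Am = pi*(Dm/200)^2
Am = pi*(22.4/200)^2 = 0.039408 m^2
V = 0.039408*6.4 = 0.2522 m^3

0.2522


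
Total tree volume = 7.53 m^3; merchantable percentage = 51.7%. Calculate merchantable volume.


Formula: MV = V_total * (merchantable_pct / 100)
Merchantable fraction = 51.7% / 100 = 0.517
MV = 7.53 m^3 * 0.517 = 3.893 m^3

3.893


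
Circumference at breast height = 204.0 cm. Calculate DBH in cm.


Formula: DBH = C / pi
DBH = 204.0 / pi
pi = 3.14159...
DBH = 64.9 cm

64.9


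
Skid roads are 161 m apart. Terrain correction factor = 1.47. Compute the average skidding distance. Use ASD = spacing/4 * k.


Formula: ASD = (spacing / 4) * correction
Uncorrected distance = spacing / 4 = 161 / 4 = 40.25 m
ASD = 40.25 * 1.47 = 59 m

59


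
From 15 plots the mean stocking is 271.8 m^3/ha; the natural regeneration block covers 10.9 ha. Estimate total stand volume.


Formula: Total Volume = Mean Volume per ha * Total Area
Total Volume = 271.8 m^3/ha * 10.9 ha
Total Volume = 2963 m^3

2963


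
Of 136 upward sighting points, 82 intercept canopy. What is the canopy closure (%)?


Formula: Canopy closure = covered points / total points * 100
Closure = 82 / 136 * 100
Closure = 0.6029 * 100 = 60.3%

60.3


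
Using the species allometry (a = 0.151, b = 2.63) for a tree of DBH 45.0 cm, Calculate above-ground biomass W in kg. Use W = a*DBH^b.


Formula: W = a * DBH^b  (allometric power law)
DBH^b = 45.0^2.63 = 22281.7302
W = 0.151 * 22281.7302 = 3364.5 kg

3364.5


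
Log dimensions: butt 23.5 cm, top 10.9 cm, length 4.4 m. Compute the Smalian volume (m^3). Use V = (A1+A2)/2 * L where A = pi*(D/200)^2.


Smalian: V = (A1 + A2)/2 * L,  A = pi*(D/200)^2
A1 = pi*(23.5/200)^2 = 0.043374 m^2
A2 = pi*(10.9/200)^2 = 0.009331 m^2
V = (0.043374+0.009331)/2*4.4 = 0.116 m^3

0.116


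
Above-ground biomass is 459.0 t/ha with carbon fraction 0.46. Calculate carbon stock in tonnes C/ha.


Formula: Carbon Stock = Biomass * Carbon Fraction
C = 459.0 t/ha * 0.46
C = 211.1 t C/ha

211.1


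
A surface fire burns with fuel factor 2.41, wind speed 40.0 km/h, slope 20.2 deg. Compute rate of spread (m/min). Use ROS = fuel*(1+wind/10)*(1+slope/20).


Formula: ROS = fuel * (1 + wind/10) * (1 + slope/20)
Wind factor = 1 + 40.0/10 = 5.0
Slope factor = 1 + 20.2/20 = 2.01
ROS = 2.41 * 5.0 * 2.01 = 24.22 m/min

24.22


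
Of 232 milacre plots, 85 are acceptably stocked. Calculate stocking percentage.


Formula: Stocking % = stocked plots / total plots * 100
Stocking = 85 / 232 * 100
Stocking = 0.3664 * 100 = 36.6%

36.6


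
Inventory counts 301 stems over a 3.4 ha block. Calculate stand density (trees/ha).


Formula: Stand Density = N_trees / Area_ha
Density = 301 trees / 3.4 ha
Density = 89 trees/ha

89


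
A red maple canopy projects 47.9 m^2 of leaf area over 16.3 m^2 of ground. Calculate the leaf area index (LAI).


Formula: LAI = total leaf area / ground area  (dimensionless)
LAI = 47.9 m^2 / 16.3 m^2
LAI = 2.94

2.94


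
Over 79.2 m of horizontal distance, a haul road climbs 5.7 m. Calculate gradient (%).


Formula: Gradient = rise / run * 100
Gradient = 5.7 / 79.2 * 100 = 7.2%

7.2


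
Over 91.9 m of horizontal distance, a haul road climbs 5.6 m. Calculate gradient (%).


Formula: Gradient = rise / run * 100
Gradient = 5.6 / 91.9 * 100 = 6.1%

6.1


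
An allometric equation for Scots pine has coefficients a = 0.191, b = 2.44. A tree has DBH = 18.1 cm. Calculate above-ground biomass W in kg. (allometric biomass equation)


Formula: W = a * DBH^b  (allometric power law)
DBH^b = 18.1^2.44 = 1171.4823
W = 0.191 * 1171.4823 = 223.8 kg

223.8


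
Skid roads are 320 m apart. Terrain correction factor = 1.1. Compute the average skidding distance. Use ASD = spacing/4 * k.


Formula: ASD = (spacing / 4) * correction
Uncorrected distance = spacing / 4 = 320 / 4 = 80 m
ASD = 80 * 1.1 = 88 m

88


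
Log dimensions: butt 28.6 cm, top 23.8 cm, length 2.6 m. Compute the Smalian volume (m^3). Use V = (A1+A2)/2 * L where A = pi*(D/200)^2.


Smalian: V = (A1 + A2)/2 * L,  A = pi*(D/200)^2
A1 = pi*(28.6/200)^2 = 0.064242 m^2
A2 = pi*(23.8/200)^2 = 0.044488 m^2
V = (0.064242+0.044488)/2*2.6 = 0.1413 m^3

0.1413


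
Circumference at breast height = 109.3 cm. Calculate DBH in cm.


Formula: DBH = C / pi
DBH = 109.3 / pi
pi = 3.14159...
DBH = 34.8 cm

34.8


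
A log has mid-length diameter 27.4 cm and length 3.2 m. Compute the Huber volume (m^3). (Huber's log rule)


Huber: V = Am * L,  Am = pi*(Dm/200)^2
Am = pi*(27.4/200)^2 = 0.058965 m^2
V = 0.058965*3.2 = 0.1887 m^3

0.1887


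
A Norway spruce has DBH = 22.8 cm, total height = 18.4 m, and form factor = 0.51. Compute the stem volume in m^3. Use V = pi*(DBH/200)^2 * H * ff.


Formula: V = pi * (DBH/200)^2 * H * ff
Radius = DBH/200 = 22.8/200 = 0.114 m
Radius^2 = 0.114^2 = 0.012996 m^2
V = pi * 0.012996 * 18.4 * 0.51
V = 0.383 m^3

0.383


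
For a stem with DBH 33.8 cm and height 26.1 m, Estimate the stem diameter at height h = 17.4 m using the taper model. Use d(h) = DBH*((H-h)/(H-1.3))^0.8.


Taper: d(h) = DBH * ((H - h) / (H - 1.3))^0.8
Numerator = H - h = 26.1 - 17.4 = 8.7 m
Denominator = H - 1.3 = 26.1 - 1.3 = 24.8 m
Ratio = 8.7 / 24.8 = 0.35081
d = 33.8 * 0.35081^0.8 = 14.6 cm

14.6


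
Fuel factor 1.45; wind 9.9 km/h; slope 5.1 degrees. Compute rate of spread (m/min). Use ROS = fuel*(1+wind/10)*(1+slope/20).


Formula: ROS = fuel * (1 + wind/10) * (1 + slope/20)
Wind factor = 1 + 9.9/10 = 1.99
Slope factor = 1 + 5.1/20 = 1.255
ROS = 1.45 * 1.99 * 1.255 = 3.62 m/min

3.62


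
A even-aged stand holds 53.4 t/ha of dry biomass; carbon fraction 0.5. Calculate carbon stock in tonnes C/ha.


Formula: Carbon Stock = Biomass * Carbon Fraction
C = 53.4 t/ha * 0.5
C = 26.7 t C/ha

26.7


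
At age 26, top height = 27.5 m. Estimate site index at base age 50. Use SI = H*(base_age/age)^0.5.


Formula: SI = H_dom * (base_age / age)^0.5
Age ratio = 50 / 26 = 1.92308
sqrt(age_ratio) = 1.38675
SI = 27.5 * 1.38675 = 38.1 m

38.1


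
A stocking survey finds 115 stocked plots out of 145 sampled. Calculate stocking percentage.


Formula: Stocking % = stocked plots / total plots * 100
Stocking = 115 / 145 * 100
Stocking = 0.7931 * 100 = 79.3%

79.3


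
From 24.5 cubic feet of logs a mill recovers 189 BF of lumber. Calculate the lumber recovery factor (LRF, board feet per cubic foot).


Formula: LRF = Lumber Output (BF) / Log Input (ft^3)
LRF = 189 BF / 24.5 ft^3
LRF = 7.71 BF/ft^3

7.71


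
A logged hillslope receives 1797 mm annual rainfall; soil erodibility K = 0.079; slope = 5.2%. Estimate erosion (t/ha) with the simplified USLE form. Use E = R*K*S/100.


Formula: E = R * K * S / 100  (simplified USLE)
R * K = 1797 * 0.079 = 141.963
E = 141.963 * 5.2 / 100 = 7.38 t/ha

7.38


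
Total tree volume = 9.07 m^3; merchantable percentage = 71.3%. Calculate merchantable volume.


Formula: MV = V_total * (merchantable_pct / 100)
Merchantable fraction = 71.3% / 100 = 0.713
MV = 9.07 m^3 * 0.713 = 6.467 m^3

6.467


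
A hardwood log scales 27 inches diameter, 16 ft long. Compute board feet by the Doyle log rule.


Doyle: BF = (D - 4)^2 * L / 16
Adjusted diameter = 27 - 4 = 23 in
(D-4)^2 = 23^2 = 529
BF = 529 * 16 / 16 = 529 BF

529


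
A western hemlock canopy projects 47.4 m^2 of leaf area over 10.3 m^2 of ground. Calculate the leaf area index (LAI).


Formula: LAI = total leaf area / ground area  (dimensionless)
LAI = 47.4 m^2 / 10.3 m^2
LAI = 4.6

4.6


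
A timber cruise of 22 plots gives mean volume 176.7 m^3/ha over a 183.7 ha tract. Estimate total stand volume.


Formula: Total Volume = Mean Volume per ha * Total Area
Total Volume = 176.7 m^3/ha * 183.7 ha
Total Volume = 32460 m^3

32460


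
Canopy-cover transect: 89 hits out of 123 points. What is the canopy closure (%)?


Formula: Canopy closure = covered points / total points * 100
Closure = 89 / 123 * 100
Closure = 0.7236 * 100 = 72.4%

72.4


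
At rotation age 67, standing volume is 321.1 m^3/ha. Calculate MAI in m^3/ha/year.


Formula: MAI = Total Volume / Stand Age
MAI = 321.1 m^3/ha / 67 years
MAI = 4.79 m^3/ha/year

4.79


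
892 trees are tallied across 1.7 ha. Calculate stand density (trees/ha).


Formula: Stand Density = N_trees / Area_ha
Density = 892 trees / 1.7 ha
Density = 525 trees/ha

525


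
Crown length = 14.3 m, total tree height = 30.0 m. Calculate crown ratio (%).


Formula: Crown Ratio = (Crown Length / Total Height) * 100
CR = (14.3 m / 30.0 m) * 100
CR = 0.4767 * 100 = 47.7%

47.7


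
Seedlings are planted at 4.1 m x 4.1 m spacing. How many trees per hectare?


Formula: TPH = 10000 m^2/ha / (spacing_x * spacing_y)
Area per tree = 4.1 m * 4.1 m = 16.81 m^2
TPH = 10000 / 16.81 = 595 trees/ha

595


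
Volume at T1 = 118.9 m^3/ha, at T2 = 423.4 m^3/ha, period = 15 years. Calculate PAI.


Formula: PAI = (V_T2 - V_T1) / (T2 - T1)
Volume increment = 423.4 - 118.9 = 304.5 m^3/ha
PAI = 304.5 / 15 = 20.3 m^3/ha/year

20.3


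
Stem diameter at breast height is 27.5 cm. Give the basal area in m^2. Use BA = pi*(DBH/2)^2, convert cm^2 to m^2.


Formula: BA = pi * (DBH/2)^2 / 10000  (cm^2 to m^2)
Radius = DBH/2 = 27.5/2 = 13.75 cm
BA = pi * 13.75^2 / 10000
   = 593.9574 cm^2 / 10000
   = 0.0594 m^2

0.0594


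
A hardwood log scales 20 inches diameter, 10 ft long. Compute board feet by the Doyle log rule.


Doyle: BF = (D - 4)^2 * L / 16
Adjusted diameter = 20 - 4 = 16 in
(D-4)^2 = 16^2 = 256
BF = 256 * 10 / 16 = 160 BF

160


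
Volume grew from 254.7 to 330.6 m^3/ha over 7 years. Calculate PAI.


Formula: PAI = (V_T2 - V_T1) / (T2 - T1)
Volume increment = 330.6 - 254.7 = 75.9 m^3/ha
PAI = 75.9 / 7 = 10.84 m^3/ha/year

10.84


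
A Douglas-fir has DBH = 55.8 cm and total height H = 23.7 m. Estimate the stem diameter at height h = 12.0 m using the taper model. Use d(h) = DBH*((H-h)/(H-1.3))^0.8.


Taper: d(h) = DBH * ((H - h) / (H - 1.3))^0.8
Numerator = H - h = 23.7 - 12.0 = 11.7 m
Denominator = H - 1.3 = 23.7 - 1.3 = 22.4 m
Ratio = 11.7 / 22.4 = 0.52232
d = 55.8 * 0.52232^0.8 = 33.2 cm

33.2


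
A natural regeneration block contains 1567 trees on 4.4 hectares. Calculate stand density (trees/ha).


Formula: Stand Density = N_trees / Area_ha
Density = 1567 trees / 4.4 ha
Density = 356 trees/ha

356


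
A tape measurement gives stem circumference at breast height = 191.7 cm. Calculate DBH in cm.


Formula: DBH = C / pi
DBH = 191.7 / pi
pi = 3.14159...
DBH = 61.0 cm

61.0


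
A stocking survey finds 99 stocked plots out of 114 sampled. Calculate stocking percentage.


Formula: Stocking % = stocked plots / total plots * 100
Stocking = 99 / 114 * 100
Stocking = 0.8684 * 100 = 86.8%

86.8


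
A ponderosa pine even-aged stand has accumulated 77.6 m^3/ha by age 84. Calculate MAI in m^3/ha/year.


Formula: MAI = Total Volume / Stand Age
MAI = 77.6 m^3/ha / 84 years
MAI = 0.92 m^3/ha/year

0.92


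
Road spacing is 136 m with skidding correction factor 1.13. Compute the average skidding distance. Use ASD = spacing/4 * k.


Formula: ASD = (spacing / 4) * correction
Uncorrected distance = spacing / 4 = 136 / 4 = 34 m
ASD = 34 * 1.13 = 38 m

38


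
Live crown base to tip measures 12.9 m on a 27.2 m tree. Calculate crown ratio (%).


Formula: Crown Ratio = (Crown Length / Total Height) * 100
CR = (12.9 m / 27.2 m) * 100
CR = 0.4743 * 100 = 47.4%

47.4


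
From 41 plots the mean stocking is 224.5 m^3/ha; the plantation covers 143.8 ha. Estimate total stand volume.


Formula: Total Volume = Mean Volume per ha * Total Area
Total Volume = 224.5 m^3/ha * 143.8 ha
Total Volume = 32283 m^3

32283


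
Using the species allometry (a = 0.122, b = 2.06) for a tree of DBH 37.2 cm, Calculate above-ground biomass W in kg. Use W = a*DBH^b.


Formula: W = a * DBH^b  (allometric power law)
DBH^b = 37.2^2.06 = 1719.1685
W = 0.122 * 1719.1685 = 209.7 kg

209.7


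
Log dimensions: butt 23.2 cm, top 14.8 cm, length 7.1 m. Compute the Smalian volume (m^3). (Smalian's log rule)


Smalian: V = (A1 + A2)/2 * L,  A = pi*(D/200)^2
A1 = pi*(23.2/200)^2 = 0.042273 m^2
A2 = pi*(14.8/200)^2 = 0.017203 m^2
V = (0.042273+0.017203)/2*7.1 = 0.2111 m^3

0.2111


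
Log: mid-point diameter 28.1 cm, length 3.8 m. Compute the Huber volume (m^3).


Huber: V = Am * L,  Am = pi*(Dm/200)^2
Am = pi*(28.1/200)^2 = 0.062016 m^2
V = 0.062016*3.8 = 0.2357 m^3

0.2357
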